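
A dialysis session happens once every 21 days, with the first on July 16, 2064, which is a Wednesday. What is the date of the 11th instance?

The 11th occurrence is 10 intervals after the first: 10 × 21 = 210 days after July 16, 2064.
July has 31 days — 15 days to the end of July leaves 195.
August has 31 days (164 left).
September has 30 days (134 left).
October has 31 days (103 left).
November has 30 days (73 left).
December has 31 days (42 left).
January has 31 days (11 left).
11 days into February → February 11, 2065.

February 11, 2065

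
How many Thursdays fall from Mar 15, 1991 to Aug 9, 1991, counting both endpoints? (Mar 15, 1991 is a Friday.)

Mar 15, 1991 is a Friday; the first Thursday on or after it is Mar 21, 1991 (6 days later).
From Mar 21, 1991 to Aug 9, 1991: 10 + 30 + 31 + 30 + 31 + 9 = 141 days (rest of Mar, Apr, May, Jun, Jul, Aug).
141 ÷ 7 = 20 full weeks with remainder 1, so 20 more Thursdays after the first → 21.

21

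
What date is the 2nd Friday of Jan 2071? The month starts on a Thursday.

Jan 9, 2071

Jan 2071 begins on a Thursday, so the first Friday is Jan 2 (1 day later).
The 2nd Friday is 1 weeks later: 2 + 7 = 9.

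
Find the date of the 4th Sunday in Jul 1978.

Jul 1978 begins on a Saturday, so the first Sunday is Jul 2 (1 day later).
The 4th Sunday is 3 weeks later: 2 + 21 = 23.

Jul 23, 1978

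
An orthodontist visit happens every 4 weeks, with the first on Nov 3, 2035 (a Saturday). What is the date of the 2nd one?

Dec 1, 2035

The 2nd occurrence is 1 interval after the first: 1 × 28 = 28 days after Nov 3, 2035.
Nov has 30 days — 27 days to the end of Nov leaves 1.
1 day into Dec → Dec 1, 2035.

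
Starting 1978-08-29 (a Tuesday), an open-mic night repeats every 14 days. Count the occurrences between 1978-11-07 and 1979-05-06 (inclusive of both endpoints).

Occurrences land 14·i days after 1978-08-29 for i = 0, 1, 2, …
1978-11-07 is 70 days after the start; 70 ÷ 14 = 5 remainder 0. First occurrence in the window: #6 on 1978-11-07 (5×14 = 70 days in).
1979-05-06 is 250 days after the start; 250 ÷ 14 = 17 remainder 12. Last occurrence in the window: #18 on 1979-04-24.
Occurrences #6 through #18: 13 in total.

13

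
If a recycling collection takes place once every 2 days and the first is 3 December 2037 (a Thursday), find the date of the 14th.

29 December 2037

The 14th occurrence is 13 intervals after the first: 13 × 2 = 26 days after 3 December 2037.
26 days later is 29 December 2037.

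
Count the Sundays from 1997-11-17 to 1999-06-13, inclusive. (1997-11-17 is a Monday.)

82

1997-11-17 is a Monday; the first Sunday on or after it is 1997-11-23 (6 days later).
From 1997-11-23 to 1999-06-13: 38 + 365 + 164 = 567 days (rest of 1997, 1998, to 1999-06-13 in 1999).
567 ÷ 7 = 81 full weeks with remainder 0, so 81 more Sundays after the first → 82.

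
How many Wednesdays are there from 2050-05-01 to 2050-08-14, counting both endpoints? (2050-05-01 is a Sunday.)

15

2050-05-01 is a Sunday; the first Wednesday on or after it is 2050-05-04 (3 days later).
From 2050-05-04 to 2050-08-14: 27 + 30 + 31 + 14 = 102 days (rest of May, June, July, August).
102 ÷ 7 = 14 full weeks with remainder 4, so 14 more Wednesdays after the first → 15.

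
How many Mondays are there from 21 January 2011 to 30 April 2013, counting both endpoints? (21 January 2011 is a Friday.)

119

21 January 2011 is a Friday; the first Monday on or after it is 24 January 2011 (3 days later).
From 24 January 2011 to 30 April 2013: 341 + 366 + 120 = 827 days (rest of 2011, 2012, to 30 April 2013 in 2013).
827 ÷ 7 = 118 full weeks with remainder 1, so 118 more Mondays after the first → 119.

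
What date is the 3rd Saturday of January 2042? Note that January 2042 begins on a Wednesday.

January 2042 begins on a Wednesday, so the first Saturday is January 4 (3 days later).
The 3rd Saturday is 2 weeks later: 4 + 14 = 18.

2042-01-18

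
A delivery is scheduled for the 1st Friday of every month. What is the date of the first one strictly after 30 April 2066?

April 2066 starts on a Thursday, so its 1st Friday is 2 April 2066 (1 day in).
That is not after 30 April 2066, so look at May 2066.
May 2066 starts on a Saturday, so its 1st Friday is 7 May 2066 (6 days in).

7 May 2066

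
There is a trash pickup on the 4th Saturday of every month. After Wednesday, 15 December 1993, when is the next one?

25 December 1993

December 1993 starts on a Wednesday; its first Saturday is the 4th, so the 4th Saturday is the 25th — 25 December 1993.
25 December 1993 is after 15 December 1993, so that is the next one.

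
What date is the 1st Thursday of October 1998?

1 October 1998

October 1998 begins on a Thursday, so the first Thursday is October 1.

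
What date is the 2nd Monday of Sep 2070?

Sep 8, 2070

The first Monday of Sep 2070 is Sep 1.
The 2nd Monday is 1 weeks later: 1 + 7 = 8.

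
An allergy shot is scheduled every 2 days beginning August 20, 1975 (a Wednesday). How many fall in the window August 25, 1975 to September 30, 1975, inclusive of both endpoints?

18

Occurrences land 2·i days after August 20, 1975 for i = 0, 1, 2, …
August 25, 1975 is 5 days after the start; 5 ÷ 2 = 2 remainder 1; since the remainder is 1, round up to i = 3. First occurrence in the window: #4 on August 26, 1975 (3×2 = 6 days in).
September 30, 1975 is 41 days after the start; 41 ÷ 2 = 20 remainder 1. Last occurrence in the window: #21 on September 29, 1975.
Occurrences #4 through #21: 18 in total.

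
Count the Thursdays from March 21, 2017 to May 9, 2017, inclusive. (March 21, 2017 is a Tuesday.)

7

March 21, 2017 is a Tuesday; the first Thursday on or after it is March 23, 2017 (2 days later).
From March 23, 2017 to May 9, 2017: 8 + 30 + 9 = 47 days (rest of March, April, May).
47 ÷ 7 = 6 full weeks with remainder 5, so 6 more Thursdays after the first → 7.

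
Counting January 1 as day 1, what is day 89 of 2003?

Jan has 31 days (89 − 31 = 58 remain).
Feb has 28 days (58 − 28 = 30 remain).
30 into Mar → Mar 30.

Mar 30, 2003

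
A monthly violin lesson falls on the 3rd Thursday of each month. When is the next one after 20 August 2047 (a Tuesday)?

19 September 2047

August 2047 starts on a Thursday; its first Thursday is the 1st, so the 3rd Thursday is the 15th — 15 August 2047.
That is not after 20 August 2047, so look at September 2047.
September 2047 starts on a Sunday; its first Thursday is the 5th, so the 3rd Thursday is the 19th — 19 September 2047.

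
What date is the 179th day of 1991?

January has 31 days (179 − 31 = 148 remain).
February has 28 days (148 − 28 = 120 remain).
March has 31 days (120 − 31 = 89 remain).
April has 30 days (89 − 30 = 59 remain).
May has 31 days (59 − 31 = 28 remain).
28 into June → June 28.

28 June 1991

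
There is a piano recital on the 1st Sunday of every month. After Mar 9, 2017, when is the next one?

Apr 2, 2017

Mar 2017 starts on a Wednesday, so its 1st Sunday is Mar 5, 2017 (4 days in).
That is not after Mar 9, 2017, so look at Apr 2017.
Apr 2017 starts on a Saturday, so its 1st Sunday is Apr 2, 2017 (1 day in).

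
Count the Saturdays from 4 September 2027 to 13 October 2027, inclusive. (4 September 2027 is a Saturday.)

4 September 2027 is a Saturday; the first Saturday on or after it is 4 September 2027.
From 4 September 2027 to 13 October 2027: 26 + 13 = 39 days (rest of September, October).
39 ÷ 7 = 5 full weeks with remainder 4, so 5 more Saturdays after the first → 6.

6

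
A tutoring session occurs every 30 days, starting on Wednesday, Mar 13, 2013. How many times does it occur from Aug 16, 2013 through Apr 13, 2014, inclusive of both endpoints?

Occurrences land 30·i days after Mar 13, 2013 for i = 0, 1, 2, …
Aug 16, 2013 is 156 days after the start; 156 ÷ 30 = 5 remainder 6; since the remainder is 6, round up to i = 6. First occurrence in the window: #7 on Sep 9, 2013 (6×30 = 180 days in).
Apr 13, 2014 is 396 days after the start; 396 ÷ 30 = 13 remainder 6. Last occurrence in the window: #14 on Apr 7, 2014.
Occurrences #7 through #14: 8 in total.

8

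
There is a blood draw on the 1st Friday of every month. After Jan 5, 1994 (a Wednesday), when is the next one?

Jan 7, 1994

Jan 1994 starts on a Saturday, so its 1st Friday is Jan 7, 1994 (6 days in).
Jan 7, 1994 is after Jan 5, 1994, so that is the next one.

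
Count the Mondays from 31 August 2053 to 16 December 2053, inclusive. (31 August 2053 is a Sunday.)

16

31 August 2053 is a Sunday; the first Monday on or after it is 1 September 2053 (1 day later).
From 1 September 2053 to 16 December 2053: 29 + 31 + 30 + 16 = 106 days (rest of September, October, November, December).
106 ÷ 7 = 15 full weeks with remainder 1, so 15 more Mondays after the first → 16.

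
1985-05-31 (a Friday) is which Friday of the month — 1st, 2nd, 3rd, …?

5th

Day 31 falls in week ⌈31/7⌉ of the month.
Days 1–7 hold the 1st Friday, 8–14 the 2nd, 15–21 the 3rd, 22–28 the 4th, 29–31 the 5th.
31 is in the range for the 5th.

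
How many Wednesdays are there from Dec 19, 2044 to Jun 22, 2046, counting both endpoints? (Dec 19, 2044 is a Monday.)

79

Dec 19, 2044 is a Monday; the first Wednesday on or after it is Dec 21, 2044 (2 days later).
From Dec 21, 2044 to Jun 22, 2046: 10 + 365 + 173 = 548 days (rest of 2044, 2045, to Jun 22, 2046 in 2046).
548 ÷ 7 = 78 full weeks with remainder 2, so 78 more Wednesdays after the first → 79.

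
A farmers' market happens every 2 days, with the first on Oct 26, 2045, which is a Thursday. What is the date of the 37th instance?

The 37th occurrence is 36 intervals after the first: 36 × 2 = 72 days after Oct 26, 2045.
Oct has 31 days — 5 days to the end of Oct leaves 67.
Nov has 30 days (37 left).
Dec has 31 days (6 left).
6 days into Jan → Jan 6, 2046.

Jan 6, 2046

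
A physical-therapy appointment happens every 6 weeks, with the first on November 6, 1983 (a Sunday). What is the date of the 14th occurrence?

May 5, 1985

The 14th occurrence is 13 intervals after the first: 13 × 42 = 546 days after November 6, 1983.
November has 30 days — 24 days to the end of November leaves 522.
From end of November to end of 1983 is 31 days (491 left).
1984 has 366 days (125 left).
January has 31 days (94 left).
February has 28 days (66 left).
March has 31 days (35 left).
April has 30 days (5 left).
5 days into May → May 5, 1985.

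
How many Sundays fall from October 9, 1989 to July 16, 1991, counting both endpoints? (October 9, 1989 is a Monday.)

92

October 9, 1989 is a Monday; the first Sunday on or after it is October 15, 1989 (6 days later).
From October 15, 1989 to July 16, 1991: 77 + 365 + 197 = 639 days (rest of 1989, 1990, to July 16, 1991 in 1991).
639 ÷ 7 = 91 full weeks with remainder 2, so 91 more Sundays after the first → 92.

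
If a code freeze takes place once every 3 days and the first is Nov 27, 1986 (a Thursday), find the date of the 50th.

The 50th occurrence is 49 intervals after the first: 49 × 3 = 147 days after Nov 27, 1986.
Nov has 30 days — 3 days to the end of Nov leaves 144.
Dec has 31 days (113 left).
Jan has 31 days (82 left).
Feb has 28 days (54 left).
Mar has 31 days (23 left).
23 days into Apr → Apr 23, 1987.

Apr 23, 1987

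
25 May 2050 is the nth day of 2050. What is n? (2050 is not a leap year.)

Days in months before May: 31 + 28 + 31 + 30 = 120.
Plus 25 days into May → day 145.

145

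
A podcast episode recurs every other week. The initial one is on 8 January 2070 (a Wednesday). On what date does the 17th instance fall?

20 August 2070

The 17th occurrence is 16 intervals after the first: 16 × 14 = 224 days after 8 January 2070.
January has 31 days — 23 days to the end of January leaves 201.
February has 28 days (173 left).
March has 31 days (142 left).
April has 30 days (112 left).
May has 31 days (81 left).
June has 30 days (51 left).
July has 31 days (20 left).
20 days into August → 20 August 2070.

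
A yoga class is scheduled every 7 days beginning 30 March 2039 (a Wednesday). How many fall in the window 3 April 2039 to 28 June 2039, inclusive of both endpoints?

12

Occurrences land 7·i days after 30 March 2039 for i = 0, 1, 2, …
3 April 2039 is 4 days after the start; 4 ÷ 7 = 0 remainder 4; since the remainder is 4, round up to i = 1. First occurrence in the window: #2 on 6 April 2039 (1×7 = 7 days in).
28 June 2039 is 90 days after the start; 90 ÷ 7 = 12 remainder 6. Last occurrence in the window: #13 on 22 June 2039.
Occurrences #2 through #13: 12 in total.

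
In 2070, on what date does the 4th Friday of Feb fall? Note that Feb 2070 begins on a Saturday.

Feb 28, 2070

Feb 2070 begins on a Saturday, so the first Friday is Feb 7 (6 days later).
The 4th Friday is 3 weeks later: 7 + 21 = 28.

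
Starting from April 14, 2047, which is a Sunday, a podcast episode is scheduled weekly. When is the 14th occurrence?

The 14th occurrence is 13 intervals after the first: 13 × 7 = 91 days after April 14, 2047.
April has 30 days — 16 days to the end of April leaves 75.
May has 31 days (44 left).
June has 30 days (14 left).
14 days into July → July 14, 2047.

July 14, 2047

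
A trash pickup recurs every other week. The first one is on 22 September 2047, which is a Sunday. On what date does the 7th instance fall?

The 7th occurrence is 6 intervals after the first: 6 × 14 = 84 days after 22 September 2047.
September has 30 days — 8 days to the end of September leaves 76.
October has 31 days (45 left).
November has 30 days (15 left).
15 days into December → 15 December 2047.

15 December 2047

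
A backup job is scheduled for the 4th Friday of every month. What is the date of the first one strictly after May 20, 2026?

May 22, 2026

May 2026 starts on a Friday; its first Friday is the 1st, so the 4th Friday is the 22nd — May 22, 2026.
May 22, 2026 is after May 20, 2026, so that is the next one.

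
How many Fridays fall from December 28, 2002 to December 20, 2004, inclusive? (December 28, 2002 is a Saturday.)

103

December 28, 2002 is a Saturday; the first Friday on or after it is January 3, 2003 (6 days later).
From January 3, 2003 to December 20, 2004: 362 + 355 = 717 days (rest of 2003, to December 20, 2004 in 2004).
717 ÷ 7 = 102 full weeks with remainder 3, so 102 more Fridays after the first → 103.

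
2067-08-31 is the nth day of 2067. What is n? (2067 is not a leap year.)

Days in months before August: 31 + 28 + 31 + 30 + 31 + 30 + 31 = 212.
Plus 31 days into August → day 243.

243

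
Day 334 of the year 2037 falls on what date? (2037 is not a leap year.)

January has 31 days (334 − 31 = 303 remain).
February has 28 days (303 − 28 = 275 remain).
March has 31 days (275 − 31 = 244 remain).
April has 30 days (244 − 30 = 214 remain).
May has 31 days (214 − 31 = 183 remain).
June has 30 days (183 − 30 = 153 remain).
July has 31 days (153 − 31 = 122 remain).
August has 31 days (122 − 31 = 91 remain).
September has 30 days (91 − 30 = 61 remain).
October has 31 days (61 − 31 = 30 remain).
30 into November → November 30.

30 November 2037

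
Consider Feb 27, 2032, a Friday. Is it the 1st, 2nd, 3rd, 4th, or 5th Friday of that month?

4th

Day 27 falls in week ⌈27/7⌉ of the month.
Days 1–7 hold the 1st Friday, 8–14 the 2nd, 15–21 the 3rd, 22–28 the 4th, 29–31 the 5th.
27 is in the range for the 4th.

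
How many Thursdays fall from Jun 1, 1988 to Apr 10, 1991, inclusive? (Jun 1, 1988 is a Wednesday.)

Jun 1, 1988 is a Wednesday; the first Thursday on or after it is Jun 2, 1988 (1 day later).
From Jun 2, 1988 to Apr 10, 1991: 212 + 365 + 365 + 100 = 1042 days (rest of 1988, 1989, 1990, to Apr 10, 1991 in 1991).
1042 ÷ 7 = 148 full weeks with remainder 6, so 148 more Thursdays after the first → 149.

149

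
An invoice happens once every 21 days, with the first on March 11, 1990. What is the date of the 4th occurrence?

May 13, 1990

The 4th occurrence is 3 intervals after the first: 3 × 21 = 63 days after March 11, 1990.
March has 31 days — 20 days to the end of March leaves 43.
April has 30 days (13 left).
13 days into May → May 13, 1990.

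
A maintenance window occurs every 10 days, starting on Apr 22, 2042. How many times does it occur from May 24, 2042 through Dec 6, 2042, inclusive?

19

Occurrences land 10·i days after Apr 22, 2042 for i = 0, 1, 2, …
May 24, 2042 is 32 days after the start; 32 ÷ 10 = 3 remainder 2; since the remainder is 2, round up to i = 4. First occurrence in the window: #5 on Jun 1, 2042 (4×10 = 40 days in).
Dec 6, 2042 is 228 days after the start; 228 ÷ 10 = 22 remainder 8. Last occurrence in the window: #23 on Nov 28, 2042.
Occurrences #5 through #23: 19 in total.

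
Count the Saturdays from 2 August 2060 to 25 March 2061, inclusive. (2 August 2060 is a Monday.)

33

2 August 2060 is a Monday; the first Saturday on or after it is 7 August 2060 (5 days later).
From 7 August 2060 to 25 March 2061: 24 + 30 + 31 + 30 + 31 + 31 + 28 + 25 = 230 days (rest of August, September, October, November, December, January, February, March).
230 ÷ 7 = 32 full weeks with remainder 6, so 32 more Saturdays after the first → 33.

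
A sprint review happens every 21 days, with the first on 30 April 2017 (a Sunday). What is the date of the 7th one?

The 7th occurrence is 6 intervals after the first: 6 × 21 = 126 days after 30 April 2017.
April has 30 days — 0 days to the end of April leaves 126.
May has 31 days (95 left).
June has 30 days (65 left).
July has 31 days (34 left).
August has 31 days (3 left).
3 days into September → 3 September 2017.

3 September 2017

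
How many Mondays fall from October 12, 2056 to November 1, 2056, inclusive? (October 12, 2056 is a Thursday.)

October 12, 2056 is a Thursday; the first Monday on or after it is October 16, 2056 (4 days later).
From October 16, 2056 to November 1, 2056: 15 + 1 = 16 days (rest of October, November).
16 ÷ 7 = 2 full weeks with remainder 2, so 2 more Mondays after the first → 3.

3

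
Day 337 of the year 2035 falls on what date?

January has 31 days (337 − 31 = 306 remain).
February has 28 days (306 − 28 = 278 remain).
March has 31 days (278 − 31 = 247 remain).
April has 30 days (247 − 30 = 217 remain).
May has 31 days (217 − 31 = 186 remain).
June has 30 days (186 − 30 = 156 remain).
July has 31 days (156 − 31 = 125 remain).
August has 31 days (125 − 31 = 94 remain).
September has 30 days (94 − 30 = 64 remain).
October has 31 days (64 − 31 = 33 remain).
November has 30 days (33 − 30 = 3 remain).
3 into December → December 3.

3 December 2035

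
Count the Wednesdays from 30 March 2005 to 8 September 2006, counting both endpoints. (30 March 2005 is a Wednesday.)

76

30 March 2005 is a Wednesday; the first Wednesday on or after it is 30 March 2005.
From 30 March 2005 to 8 September 2006: 276 + 251 = 527 days (rest of 2005, to 8 September 2006 in 2006).
527 ÷ 7 = 75 full weeks with remainder 2, so 75 more Wednesdays after the first → 76.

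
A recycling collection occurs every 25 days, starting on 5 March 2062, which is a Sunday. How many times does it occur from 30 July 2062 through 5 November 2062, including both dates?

4

Occurrences land 25·i days after 5 March 2062 for i = 0, 1, 2, …
30 July 2062 is 147 days after the start; 147 ÷ 25 = 5 remainder 22; since the remainder is 22, round up to i = 6. First occurrence in the window: #7 on 2 August 2062 (6×25 = 150 days in).
5 November 2062 is 245 days after the start; 245 ÷ 25 = 9 remainder 20. Last occurrence in the window: #10 on 16 October 2062.
Occurrences #7 through #10: 4 in total.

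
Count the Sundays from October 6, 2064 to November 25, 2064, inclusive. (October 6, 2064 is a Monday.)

7

October 6, 2064 is a Monday; the first Sunday on or after it is October 12, 2064 (6 days later).
From October 12, 2064 to November 25, 2064: 19 + 25 = 44 days (rest of October, November).
44 ÷ 7 = 6 full weeks with remainder 2, so 6 more Sundays after the first → 7.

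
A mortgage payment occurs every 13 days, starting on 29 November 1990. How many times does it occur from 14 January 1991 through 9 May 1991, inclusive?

9

Occurrences land 13·i days after 29 November 1990 for i = 0, 1, 2, …
14 January 1991 is 46 days after the start; 46 ÷ 13 = 3 remainder 7; since the remainder is 7, round up to i = 4. First occurrence in the window: #5 on 20 January 1991 (4×13 = 52 days in).
9 May 1991 is 161 days after the start; 161 ÷ 13 = 12 remainder 5. Last occurrence in the window: #13 on 4 May 1991.
Occurrences #5 through #13: 9 in total.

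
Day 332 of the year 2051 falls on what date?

28 November 2051

January has 31 days (332 − 31 = 301 remain).
February has 28 days (301 − 28 = 273 remain).
March has 31 days (273 − 31 = 242 remain).
April has 30 days (242 − 30 = 212 remain).
May has 31 days (212 − 31 = 181 remain).
June has 30 days (181 − 30 = 151 remain).
July has 31 days (151 − 31 = 120 remain).
August has 31 days (120 − 31 = 89 remain).
September has 30 days (89 − 30 = 59 remain).
October has 31 days (59 − 31 = 28 remain).
28 into November → November 28.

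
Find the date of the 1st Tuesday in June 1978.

6 June 1978

June 1978 begins on a Thursday, so the first Tuesday is June 6 (5 days later).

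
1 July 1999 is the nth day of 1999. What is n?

182

Days in months before July: 31 + 28 + 31 + 30 + 31 + 30 = 181.
Plus 1 day into July → day 182.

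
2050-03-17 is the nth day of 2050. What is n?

Days in months before March: 31 + 28 = 59.
Plus 17 days into March → day 76.

76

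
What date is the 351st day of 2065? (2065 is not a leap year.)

December 17, 2065

January has 31 days (351 − 31 = 320 remain).
February has 28 days (320 − 28 = 292 remain).
March has 31 days (292 − 31 = 261 remain).
April has 30 days (261 − 30 = 231 remain).
May has 31 days (231 − 31 = 200 remain).
June has 30 days (200 − 30 = 170 remain).
July has 31 days (170 − 31 = 139 remain).
August has 31 days (139 − 31 = 108 remain).
September has 30 days (108 − 30 = 78 remain).
October has 31 days (78 − 31 = 47 remain).
November has 30 days (47 − 30 = 17 remain).
17 into December → December 17.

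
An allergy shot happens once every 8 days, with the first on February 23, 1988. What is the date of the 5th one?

March 26, 1988

The 5th occurrence is 4 intervals after the first: 4 × 8 = 32 days after February 23, 1988.
February has 29 days — 6 days to the end of February leaves 26.
26 days into March → March 26, 1988.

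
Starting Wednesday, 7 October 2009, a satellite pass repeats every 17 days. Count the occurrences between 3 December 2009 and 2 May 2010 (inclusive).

Occurrences land 17·i days after 7 October 2009 for i = 0, 1, 2, …
3 December 2009 is 57 days after the start; 57 ÷ 17 = 3 remainder 6; since the remainder is 6, round up to i = 4. First occurrence in the window: #5 on 14 December 2009 (4×17 = 68 days in).
2 May 2010 is 207 days after the start; 207 ÷ 17 = 12 remainder 3. Last occurrence in the window: #13 on 29 April 2010.
Occurrences #5 through #13: 9 in total.

9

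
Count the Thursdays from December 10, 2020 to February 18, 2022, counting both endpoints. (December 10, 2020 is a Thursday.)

63

December 10, 2020 is a Thursday; the first Thursday on or after it is December 10, 2020.
From December 10, 2020 to February 18, 2022: 21 + 365 + 49 = 435 days (rest of 2020, 2021, to February 18, 2022 in 2022).
435 ÷ 7 = 62 full weeks with remainder 1, so 62 more Thursdays after the first → 63.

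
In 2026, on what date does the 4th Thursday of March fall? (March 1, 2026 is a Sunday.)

2026-03-26

March 2026 begins on a Sunday, so the first Thursday is March 5 (4 days later).
The 4th Thursday is 3 weeks later: 5 + 21 = 26.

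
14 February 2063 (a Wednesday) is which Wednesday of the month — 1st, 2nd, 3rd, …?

2nd

Day 14 falls in week ⌈14/7⌉ of the month.
Days 1–7 hold the 1st Wednesday, 8–14 the 2nd, 15–21 the 3rd, 22–28 the 4th, 29–31 the 5th.
14 is in the range for the 2nd.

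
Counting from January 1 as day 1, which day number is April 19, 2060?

Days in months before April: 31 + 29 + 31 = 91.
Plus 19 days into April → day 110.

110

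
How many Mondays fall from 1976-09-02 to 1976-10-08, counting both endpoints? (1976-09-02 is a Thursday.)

1976-09-02 is a Thursday; the first Monday on or after it is 1976-09-06 (4 days later).
From 1976-09-06 to 1976-10-08: 24 + 8 = 32 days (rest of September, October).
32 ÷ 7 = 4 full weeks with remainder 4, so 4 more Mondays after the first → 5.

5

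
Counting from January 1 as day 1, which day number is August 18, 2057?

230

Days in months before August: 31 + 28 + 31 + 30 + 31 + 30 + 31 = 212.
Plus 18 days into August → day 230.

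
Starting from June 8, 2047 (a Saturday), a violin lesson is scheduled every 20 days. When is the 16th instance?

The 16th occurrence is 15 intervals after the first: 15 × 20 = 300 days after June 8, 2047.
June has 30 days — 22 days to the end of June leaves 278.
July has 31 days (247 left).
August has 31 days (216 left).
September has 30 days (186 left).
October has 31 days (155 left).
November has 30 days (125 left).
December has 31 days (94 left).
January has 31 days (63 left).
February has 29 days (34 left).
March has 31 days (3 left).
3 days into April → April 3, 2048.

April 3, 2048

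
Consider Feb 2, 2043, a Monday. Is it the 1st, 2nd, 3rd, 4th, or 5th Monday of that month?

Day 2 falls in week ⌈2/7⌉ of the month.
Days 1–7 hold the 1st Monday, 8–14 the 2nd, 15–21 the 3rd, 22–28 the 4th, 29–31 the 5th.
2 is in the range for the 1st.

1st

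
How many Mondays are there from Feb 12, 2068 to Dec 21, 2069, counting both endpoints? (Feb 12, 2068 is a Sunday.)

97

Feb 12, 2068 is a Sunday; the first Monday on or after it is Feb 13, 2068 (1 day later).
From Feb 13, 2068 to Dec 21, 2069: 322 + 355 = 677 days (rest of 2068, to Dec 21, 2069 in 2069).
677 ÷ 7 = 96 full weeks with remainder 5, so 96 more Mondays after the first → 97.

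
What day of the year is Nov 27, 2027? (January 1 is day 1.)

Days in months before Nov: 31 + 28 + 31 + 30 + 31 + 30 + 31 + 31 + 30 + 31 = 304.
Plus 27 days into Nov → day 331.

331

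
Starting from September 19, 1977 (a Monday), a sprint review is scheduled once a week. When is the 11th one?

The 11th occurrence is 10 intervals after the first: 10 × 7 = 70 days after September 19, 1977.
September has 30 days — 11 days to the end of September leaves 59.
October has 31 days (28 left).
28 days into November → November 28, 1977.

November 28, 1977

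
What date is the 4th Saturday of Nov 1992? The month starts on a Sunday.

Nov 1992 begins on a Sunday, so the first Saturday is Nov 7 (6 days later).
The 4th Saturday is 3 weeks later: 7 + 21 = 28.

Nov 28, 1992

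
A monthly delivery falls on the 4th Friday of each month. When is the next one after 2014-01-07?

2014-01-24

January 2014 starts on a Wednesday; its first Friday is the 3rd, so the 4th Friday is the 24th — 2014-01-24.
2014-01-24 is after 2014-01-07, so that is the next one.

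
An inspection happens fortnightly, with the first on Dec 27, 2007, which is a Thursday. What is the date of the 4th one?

The 4th occurrence is 3 intervals after the first: 3 × 14 = 42 days after Dec 27, 2007.
Dec has 31 days — 4 days to the end of Dec leaves 38.
Jan has 31 days (7 left).
7 days into Feb → Feb 7, 2008.

Feb 7, 2008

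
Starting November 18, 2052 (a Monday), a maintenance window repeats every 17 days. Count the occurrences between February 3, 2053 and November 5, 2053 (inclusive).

16

Occurrences land 17·i days after November 18, 2052 for i = 0, 1, 2, …
February 3, 2053 is 77 days after the start; 77 ÷ 17 = 4 remainder 9; since the remainder is 9, round up to i = 5. First occurrence in the window: #6 on February 11, 2053 (5×17 = 85 days in).
November 5, 2053 is 352 days after the start; 352 ÷ 17 = 20 remainder 12. Last occurrence in the window: #21 on October 24, 2053.
Occurrences #6 through #21: 16 in total.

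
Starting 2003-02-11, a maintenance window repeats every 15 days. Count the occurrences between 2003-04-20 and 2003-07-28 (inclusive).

7

Occurrences land 15·i days after 2003-02-11 for i = 0, 1, 2, …
2003-04-20 is 68 days after the start; 68 ÷ 15 = 4 remainder 8; since the remainder is 8, round up to i = 5. First occurrence in the window: #6 on 2003-04-27 (5×15 = 75 days in).
2003-07-28 is 167 days after the start; 167 ÷ 15 = 11 remainder 2. Last occurrence in the window: #12 on 2003-07-26.
Occurrences #6 through #12: 7 in total.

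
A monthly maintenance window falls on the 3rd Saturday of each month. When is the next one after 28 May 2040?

May 2040 starts on a Tuesday; its first Saturday is the 5th, so the 3rd Saturday is the 19th — 19 May 2040.
That is not after 28 May 2040, so look at June 2040.
June 2040 starts on a Friday; its first Saturday is the 2nd, so the 3rd Saturday is the 16th — 16 June 2040.

16 June 2040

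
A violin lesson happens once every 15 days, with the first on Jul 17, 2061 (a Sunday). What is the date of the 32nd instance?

The 32nd occurrence is 31 intervals after the first: 31 × 15 = 465 days after Jul 17, 2061.
Jul has 31 days — 14 days to the end of Jul leaves 451.
From end of Jul to end of 2061 is 153 days (298 left).
Jan has 31 days (267 left).
Feb has 28 days (239 left).
Mar has 31 days (208 left).
Apr has 30 days (178 left).
May has 31 days (147 left).
Jun has 30 days (117 left).
Jul has 31 days (86 left).
Aug has 31 days (55 left).
Sep has 30 days (25 left).
25 days into Oct → Oct 25, 2062.

Oct 25, 2062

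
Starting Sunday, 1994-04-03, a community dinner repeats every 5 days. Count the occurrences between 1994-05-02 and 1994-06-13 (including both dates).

9

Occurrences land 5·i days after 1994-04-03 for i = 0, 1, 2, …
1994-05-02 is 29 days after the start; 29 ÷ 5 = 5 remainder 4; since the remainder is 4, round up to i = 6. First occurrence in the window: #7 on 1994-05-03 (6×5 = 30 days in).
1994-06-13 is 71 days after the start; 71 ÷ 5 = 14 remainder 1. Last occurrence in the window: #15 on 1994-06-12.
Occurrences #7 through #15: 9 in total.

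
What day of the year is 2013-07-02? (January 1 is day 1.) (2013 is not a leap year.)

Days in months before July: 31 + 28 + 31 + 30 + 31 + 30 = 181.
Plus 2 days into July → day 183.

183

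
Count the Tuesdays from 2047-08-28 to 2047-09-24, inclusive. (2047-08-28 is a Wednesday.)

2047-08-28 is a Wednesday; the first Tuesday on or after it is 2047-09-03 (6 days later).
From 2047-09-03 to 2047-09-24 is 24 − 3 = 21 days.
21 ÷ 7 = 3 full weeks with remainder 0, so 3 more Tuesdays after the first → 4.

4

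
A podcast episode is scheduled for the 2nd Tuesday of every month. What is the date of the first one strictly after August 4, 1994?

August 9, 1994

August 1994 starts on a Monday; its first Tuesday is the 2nd, so the 2nd Tuesday is the 9th — August 9, 1994.
August 9, 1994 is after August 4, 1994, so that is the next one.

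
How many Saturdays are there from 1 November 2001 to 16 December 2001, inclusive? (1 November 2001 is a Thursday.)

7

1 November 2001 is a Thursday; the first Saturday on or after it is 3 November 2001 (2 days later).
From 3 November 2001 to 16 December 2001: 27 + 16 = 43 days (rest of November, December).
43 ÷ 7 = 6 full weeks with remainder 1, so 6 more Saturdays after the first → 7.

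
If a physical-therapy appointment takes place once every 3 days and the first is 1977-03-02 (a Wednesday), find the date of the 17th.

The 17th occurrence is 16 intervals after the first: 16 × 3 = 48 days after 1977-03-02.
March has 31 days — 29 days to the end of March leaves 19.
19 days into April → 1977-04-19.

1977-04-19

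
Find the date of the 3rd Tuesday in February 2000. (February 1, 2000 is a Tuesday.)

February 2000 begins on a Tuesday, so the first Tuesday is February 1.
The 3rd Tuesday is 2 weeks later: 1 + 14 = 15.

15 February 2000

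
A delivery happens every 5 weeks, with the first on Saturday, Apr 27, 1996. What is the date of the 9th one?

Feb 1, 1997

The 9th occurrence is 8 intervals after the first: 8 × 35 = 280 days after Apr 27, 1996.
Apr has 30 days — 3 days to the end of Apr leaves 277.
May has 31 days (246 left).
Jun has 30 days (216 left).
Jul has 31 days (185 left).
Aug has 31 days (154 left).
Sep has 30 days (124 left).
Oct has 31 days (93 left).
Nov has 30 days (63 left).
Dec has 31 days (32 left).
Jan has 31 days (1 left).
1 day into Feb → Feb 1, 1997.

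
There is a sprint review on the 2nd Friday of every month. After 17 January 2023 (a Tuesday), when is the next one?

10 February 2023

January 2023 starts on a Sunday; its first Friday is the 6th, so the 2nd Friday is the 13th — 13 January 2023.
That is not after 17 January 2023, so look at February 2023.
February 2023 starts on a Wednesday; its first Friday is the 3rd, so the 2nd Friday is the 10th — 10 February 2023.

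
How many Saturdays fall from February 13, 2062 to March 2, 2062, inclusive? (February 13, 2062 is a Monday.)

February 13, 2062 is a Monday; the first Saturday on or after it is February 18, 2062 (5 days later).
From February 18, 2062 to March 2, 2062: 10 + 2 = 12 days (rest of February, March).
12 ÷ 7 = 1 full weeks with remainder 5, so 1 more Saturdays after the first → 2.

2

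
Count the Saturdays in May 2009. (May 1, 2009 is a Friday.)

5

May 1, 2009 is a Friday; the first Saturday on or after it is May 2, 2009 (1 day later).
From May 2, 2009 to May 31, 2009 is 31 − 2 = 29 days.
29 ÷ 7 = 4 full weeks with remainder 1, so 4 more Saturdays after the first → 5.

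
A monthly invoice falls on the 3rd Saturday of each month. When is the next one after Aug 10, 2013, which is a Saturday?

Aug 17, 2013

Aug 2013 starts on a Thursday; its first Saturday is the 3rd, so the 3rd Saturday is the 17th — Aug 17, 2013.
Aug 17, 2013 is after Aug 10, 2013, so that is the next one.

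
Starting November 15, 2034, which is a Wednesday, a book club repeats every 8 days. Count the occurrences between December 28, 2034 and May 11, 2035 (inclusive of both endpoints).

Occurrences land 8·i days after November 15, 2034 for i = 0, 1, 2, …
December 28, 2034 is 43 days after the start; 43 ÷ 8 = 5 remainder 3; since the remainder is 3, round up to i = 6. First occurrence in the window: #7 on January 2, 2035 (6×8 = 48 days in).
May 11, 2035 is 177 days after the start; 177 ÷ 8 = 22 remainder 1. Last occurrence in the window: #23 on May 10, 2035.
Occurrences #7 through #23: 17 in total.

17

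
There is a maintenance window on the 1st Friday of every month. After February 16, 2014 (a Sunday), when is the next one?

February 2014 starts on a Saturday, so its 1st Friday is February 7, 2014 (6 days in).
That is not after February 16, 2014, so look at March 2014.
March 2014 starts on a Saturday, so its 1st Friday is March 7, 2014 (6 days in).

March 7, 2014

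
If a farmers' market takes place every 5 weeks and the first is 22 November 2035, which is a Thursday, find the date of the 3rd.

31 January 2036

The 3rd occurrence is 2 intervals after the first: 2 × 35 = 70 days after 22 November 2035.
November has 30 days — 8 days to the end of November leaves 62.
December has 31 days (31 left).
31 days into January → 31 January 2036.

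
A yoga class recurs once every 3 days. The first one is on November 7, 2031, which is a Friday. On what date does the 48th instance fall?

The 48th occurrence is 47 intervals after the first: 47 × 3 = 141 days after November 7, 2031.
November has 30 days — 23 days to the end of November leaves 118.
December has 31 days (87 left).
January has 31 days (56 left).
February has 29 days (27 left).
27 days into March → March 27, 2032.

March 27, 2032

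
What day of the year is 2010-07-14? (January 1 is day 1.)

Days in months before July: 31 + 28 + 31 + 30 + 31 + 30 = 181.
Plus 14 days into July → day 195.

195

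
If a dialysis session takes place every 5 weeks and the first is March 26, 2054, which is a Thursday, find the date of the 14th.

June 24, 2055

The 14th occurrence is 13 intervals after the first: 13 × 35 = 455 days after March 26, 2054.
March has 31 days — 5 days to the end of March leaves 450.
From end of March to end of 2054 is 275 days (175 left).
January has 31 days (144 left).
February has 28 days (116 left).
March has 31 days (85 left).
April has 30 days (55 left).
May has 31 days (24 left).
24 days into June → June 24, 2055.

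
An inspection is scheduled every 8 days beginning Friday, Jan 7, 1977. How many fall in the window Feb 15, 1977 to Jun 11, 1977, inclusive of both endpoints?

Occurrences land 8·i days after Jan 7, 1977 for i = 0, 1, 2, …
Feb 15, 1977 is 39 days after the start; 39 ÷ 8 = 4 remainder 7; since the remainder is 7, round up to i = 5. First occurrence in the window: #6 on Feb 16, 1977 (5×8 = 40 days in).
Jun 11, 1977 is 155 days after the start; 155 ÷ 8 = 19 remainder 3. Last occurrence in the window: #20 on Jun 8, 1977.
Occurrences #6 through #20: 15 in total.

15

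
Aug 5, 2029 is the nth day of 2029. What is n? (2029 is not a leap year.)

217

Days in months before Aug: 31 + 28 + 31 + 30 + 31 + 30 + 31 = 212.
Plus 5 days into Aug → day 217.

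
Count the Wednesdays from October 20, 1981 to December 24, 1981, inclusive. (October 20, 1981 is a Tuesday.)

10

October 20, 1981 is a Tuesday; the first Wednesday on or after it is October 21, 1981 (1 day later).
From October 21, 1981 to December 24, 1981: 10 + 30 + 24 = 64 days (rest of October, November, December).
64 ÷ 7 = 9 full weeks with remainder 1, so 9 more Wednesdays after the first → 10.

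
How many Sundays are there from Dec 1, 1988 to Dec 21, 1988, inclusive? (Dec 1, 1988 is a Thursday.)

3

Dec 1, 1988 is a Thursday; the first Sunday on or after it is Dec 4, 1988 (3 days later).
From Dec 4, 1988 to Dec 21, 1988 is 21 − 4 = 17 days.
17 ÷ 7 = 2 full weeks with remainder 3, so 2 more Sundays after the first → 3.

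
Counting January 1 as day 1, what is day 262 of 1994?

January has 31 days (262 − 31 = 231 remain).
February has 28 days (231 − 28 = 203 remain).
March has 31 days (203 − 31 = 172 remain).
April has 30 days (172 − 30 = 142 remain).
May has 31 days (142 − 31 = 111 remain).
June has 30 days (111 − 30 = 81 remain).
July has 31 days (81 − 31 = 50 remain).
August has 31 days (50 − 31 = 19 remain).
19 into September → September 19.

1994-09-19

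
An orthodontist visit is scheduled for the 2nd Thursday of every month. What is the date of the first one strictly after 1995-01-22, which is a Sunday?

January 1995 starts on a Sunday; its first Thursday is the 5th, so the 2nd Thursday is the 12th — 1995-01-12.
That is not after 1995-01-22, so look at February 1995.
February 1995 starts on a Wednesday; its first Thursday is the 2nd, so the 2nd Thursday is the 9th — 1995-02-09.

1995-02-09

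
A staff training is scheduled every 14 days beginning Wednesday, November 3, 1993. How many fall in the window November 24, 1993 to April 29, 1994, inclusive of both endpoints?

11

Occurrences land 14·i days after November 3, 1993 for i = 0, 1, 2, …
November 24, 1993 is 21 days after the start; 21 ÷ 14 = 1 remainder 7; since the remainder is 7, round up to i = 2. First occurrence in the window: #3 on December 1, 1993 (2×14 = 28 days in).
April 29, 1994 is 177 days after the start; 177 ÷ 14 = 12 remainder 9. Last occurrence in the window: #13 on April 20, 1994.
Occurrences #3 through #13: 11 in total.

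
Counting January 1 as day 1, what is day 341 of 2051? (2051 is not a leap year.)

January has 31 days (341 − 31 = 310 remain).
February has 28 days (310 − 28 = 282 remain).
March has 31 days (282 − 31 = 251 remain).
April has 30 days (251 − 30 = 221 remain).
May has 31 days (221 − 31 = 190 remain).
June has 30 days (190 − 30 = 160 remain).
July has 31 days (160 − 31 = 129 remain).
August has 31 days (129 − 31 = 98 remain).
September has 30 days (98 − 30 = 68 remain).
October has 31 days (68 − 31 = 37 remain).
November has 30 days (37 − 30 = 7 remain).
7 into December → December 7.

December 7, 2051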